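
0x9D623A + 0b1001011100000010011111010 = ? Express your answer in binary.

0b1110010110110011100110100

0x9D623A = 0b100111010110001000111010 in binary.
Add column by column in base 2, right to left:
  0+0 = 0
  1+1 = 0 carry 1
  0+0+1 = 1
  1+1 = 0 carry 1
  1+1+1 = 1 carry 1
  1+1+1 = 1 carry 1
  0+1+1 = 0 carry 1
  0+1+1 = 0 carry 1
  0+0+1 = 1
  1+0 = 1
  0+1 = 1
  0+0 = 0
  0+0 = 0
  1+0 = 1
  1+0 = 1
  0+0 = 0
  1+0 = 1
  0+1 = 1
  1+1 = 0 carry 1
  1+1+1 = 1 carry 1
  1+0+1 = 0 carry 1
  0+1+1 = 0 carry 1
  0+0+1 = 1
  1+0 = 1
  0+1 = 1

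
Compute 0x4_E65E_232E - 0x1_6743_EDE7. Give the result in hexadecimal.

Subtract column by column in base 16:
  E-7 → 7
  2-E → 4 (borrow)
  3-D-1 → 5 (borrow)
  2-E-1 → 3 (borrow)
  E-3-1 → A
  5-4 → 1
  6-7 → F (borrow)
  E-6-1 → 7
  4-1 → 3

0x37F1A3547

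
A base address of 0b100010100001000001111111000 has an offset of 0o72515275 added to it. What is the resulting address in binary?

0o72515275 = 0b111010101001101010111101 in binary.
Add column by column in base 2, right to left:
  0+1 = 1
  0+0 = 0
  0+1 = 1
  1+1 = 0 carry 1
  1+1+1 = 1 carry 1
  1+1+1 = 1 carry 1
  1+0+1 = 0 carry 1
  1+1+1 = 1 carry 1
  1+0+1 = 0 carry 1
  1+1+1 = 1 carry 1
  0+0+1 = 1
  0+1 = 1
  0+1 = 1
  0+0 = 0
  0+0 = 0
  1+1 = 0 carry 1
  0+0+1 = 1
  0+1 = 1
  0+0 = 0
  0+1 = 1
  1+0 = 1
  0+1 = 1
  1+1 = 0 carry 1
  0+1+1 = 0 carry 1
  0+0+1 = 1
  0+0 = 0
  1+0 = 1

0b101001110110001111010110101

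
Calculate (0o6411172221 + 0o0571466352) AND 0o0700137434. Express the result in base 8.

0o200020430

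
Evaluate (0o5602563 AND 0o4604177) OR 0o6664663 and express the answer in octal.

0o6664763

0o5602563 AND 0o4604177 = 0o4600163.
Then OR with 0o6664663.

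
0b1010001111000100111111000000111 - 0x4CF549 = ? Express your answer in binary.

0b1010001100101011000100010111110

0x4CF549 = 0b10011001111010101001001 in binary.
Subtract column by column in base 2:
  1-1 → 0
  1-0 → 1
  1-0 → 1
  0-1 → 1 (borrow)
  0-0-1 → 1 (borrow)
  0-0-1 → 1 (borrow)
  0-1-1 → 0 (borrow)
  0-0-1 → 1 (borrow)
  0-1-1 → 0 (borrow)
  1-0-1 → 0
  1-1 → 0
  1-0 → 1
  1-1 → 0
  1-1 → 0
  1-1 → 0
  0-1 → 1 (borrow)
  0-0-1 → 1 (borrow)
  1-0-1 → 0
  0-1 → 1 (borrow)
  0-1-1 → 0 (borrow)
  0-0-1 → 1 (borrow)
  1-0-1 → 0
  1-1 → 0
  1-0 → 1
  1-0 → 1
  0-0 → 0
  0-0 → 0
  0-0 → 0
  1-0 → 1
  0-0 → 0
  1-0 → 1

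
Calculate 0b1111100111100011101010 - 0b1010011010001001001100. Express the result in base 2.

Subtract column by column in base 2:
  0-0 → 0
  1-0 → 1
  0-1 → 1 (borrow)
  1-1-1 → 1 (borrow)
  0-0-1 → 1 (borrow)
  1-0-1 → 0
  1-1 → 0
  1-0 → 1
  0-0 → 0
  0-1 → 1 (borrow)
  0-0-1 → 1 (borrow)
  1-0-1 → 0
  1-0 → 1
  1-1 → 0
  1-0 → 1
  0-1 → 1 (borrow)
  0-1-1 → 0 (borrow)
  1-0-1 → 0
  1-0 → 1
  1-1 → 0
  1-0 → 1
  1-1 → 0

0b101001101011010011110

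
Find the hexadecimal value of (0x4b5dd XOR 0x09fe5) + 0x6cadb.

0xaf513

First 0x4b5dd XOR 0x09fe5 = 0x42a38.
Add column by column in base 16, right to left:
  8+b = 3 carry 1
  3+d+1 = 1 carry 1
  a+a+1 = 5 carry 1
  2+c+1 = f
  4+6 = a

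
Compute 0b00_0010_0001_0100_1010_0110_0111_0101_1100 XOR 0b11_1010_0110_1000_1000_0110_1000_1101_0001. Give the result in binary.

0b1110000111110000100000111110001101

XOR bit by bit (1 where the bits differ):
  0000100001010010100110011101011100
^ 1110100110100010000110100011010001
= 1110000111110000100000111110001101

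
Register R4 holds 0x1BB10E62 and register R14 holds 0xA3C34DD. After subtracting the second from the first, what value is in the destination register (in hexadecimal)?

Subtract column by column in base 16:
  2-D → 5 (borrow)
  6-D-1 → 8 (borrow)
  E-4-1 → 9
  0-3 → D (borrow)
  1-C-1 → 4 (borrow)
  B-3-1 → 7
  B-A → 1
  1-0 → 1

0x1174D985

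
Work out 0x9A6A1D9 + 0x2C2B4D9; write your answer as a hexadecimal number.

0xC6956B2

Add column by column in base 16, right to left:
  9+9 = 2 carry 1
  D+D+1 = B carry 1
  1+4+1 = 6
  A+B = 5 carry 1
  6+2+1 = 9
  A+C = 6 carry 1
  9+2+1 = C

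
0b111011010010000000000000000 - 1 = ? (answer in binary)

The trailing 16 digits are 0, so subtracting 1 borrows through: they become 1 and the next digit up decrements.

0b111011010001111111111111111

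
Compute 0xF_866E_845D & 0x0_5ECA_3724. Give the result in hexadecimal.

0x0064A0404

AND each hex digit independently (no carries):
  F&0=0, 8&5=0, 6&E=6, 6&C=4, E&A=A, 8&3=0, 4&7=4, 5&2=0, D&4=4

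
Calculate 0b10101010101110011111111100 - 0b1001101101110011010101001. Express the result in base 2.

Subtract column by column in base 2:
  0-1 → 1 (borrow)
  0-0-1 → 1 (borrow)
  1-0-1 → 0
  1-1 → 0
  1-0 → 1
  1-1 → 0
  1-0 → 1
  1-1 → 0
  1-0 → 1
  1-1 → 0
  1-1 → 0
  0-0 → 0
  0-0 → 0
  1-1 → 0
  1-1 → 0
  1-1 → 0
  0-0 → 0
  1-1 → 0
  0-1 → 1 (borrow)
  1-0-1 → 0
  0-1 → 1 (borrow)
  1-1-1 → 1 (borrow)
  0-0-1 → 1 (borrow)
  1-0-1 → 0
  0-1 → 1 (borrow)
  1-0-1 → 0

0b1011101000000000101010011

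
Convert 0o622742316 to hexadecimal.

0x64BC4CE

Each octal digit is 3 bits: 6=110 2=010 2=010 7=111 4=100 2=010 3=011 1=001 6=110.
Group the bits into nibbles: 0110 0100 1011 1100 0100 1100 1110 → 64BC4CE.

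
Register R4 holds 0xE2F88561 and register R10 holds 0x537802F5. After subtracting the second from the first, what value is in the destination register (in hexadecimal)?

0x8F80826C

Subtract column by column in base 16:
  1-5 → C (borrow)
  6-F-1 → 6 (borrow)
  5-2-1 → 2
  8-0 → 8
  8-8 → 0
  F-7 → 8
  2-3 → F (borrow)
  E-5-1 → 8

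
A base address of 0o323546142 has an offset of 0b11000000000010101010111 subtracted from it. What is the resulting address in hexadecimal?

0x2EEC70B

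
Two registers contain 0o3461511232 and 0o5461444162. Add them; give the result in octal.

Add column by column in base 8, right to left:
  2+2 = 4
  3+6 = 1 carry 1
  2+1+1 = 4
  1+4 = 5
  1+4 = 5
  5+4 = 1 carry 1
  1+1+1 = 3
  6+6 = 4 carry 1
  4+4+1 = 1 carry 1
  3+5+1 = 1 carry 1
  final carry 1

0o11143155414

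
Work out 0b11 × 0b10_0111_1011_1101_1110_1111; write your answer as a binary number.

0b11101110011100111001101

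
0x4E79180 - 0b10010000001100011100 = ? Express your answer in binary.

0b100110111101000111001100100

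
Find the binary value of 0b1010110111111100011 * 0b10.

Multiply each base-2 digit by 2, carrying:
  1×2 = 2 → write 0 carry 1
  1×2+1 = 3 → write 1 carry 1
  0×2+1 = 1 → write 1
  0×2 = 0 → write 0
  0×2 = 0 → write 0
  1×2 = 2 → write 0 carry 1
  1×2+1 = 3 → write 1 carry 1
  1×2+1 = 3 → write 1 carry 1
  1×2+1 = 3 → write 1 carry 1
  1×2+1 = 3 → write 1 carry 1
  1×2+1 = 3 → write 1 carry 1
  1×2+1 = 3 → write 1 carry 1
  0×2+1 = 1 → write 1
  1×2 = 2 → write 0 carry 1
  1×2+1 = 3 → write 1 carry 1
  0×2+1 = 1 → write 1
  1×2 = 2 → write 0 carry 1
  0×2+1 = 1 → write 1
  1×2 = 2 → write 0 carry 1
  remaining carry: 1

0b10101101111111000110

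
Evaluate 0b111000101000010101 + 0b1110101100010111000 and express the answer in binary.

0b10101110001011001101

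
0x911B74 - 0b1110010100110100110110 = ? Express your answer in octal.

0o25747076

0x911B74 = 0o44215564 in octal.
0b1110010100110100110110 = 0o16246466 in octal.
Subtract column by column in base 8:
  4-6 → 6 (borrow)
  6-6-1 → 7 (borrow)
  5-4-1 → 0
  5-6 → 7 (borrow)
  1-4-1 → 4 (borrow)
  2-2-1 → 7 (borrow)
  4-6-1 → 5 (borrow)
  4-1-1 → 2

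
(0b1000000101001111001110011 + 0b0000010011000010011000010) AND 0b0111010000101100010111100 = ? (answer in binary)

0b10000000000000110100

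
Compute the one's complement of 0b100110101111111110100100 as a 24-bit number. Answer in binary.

0b011001010000000001011011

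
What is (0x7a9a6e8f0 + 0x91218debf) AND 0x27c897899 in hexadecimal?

0x38894089

Add column by column in base 16, right to left:
  0+f = f
  f+b = a carry 1
  8+e+1 = 7 carry 1
  e+d+1 = c carry 1
  6+8+1 = f
  a+1 = b
  9+2 = b
  a+1 = b
  7+9 = 0 carry 1
  final carry 1
Sum = 0x10bbbfc7af; now AND with 0x27c897899:
  1&0=0, 0&2=0, b&7=3, b&c=8, b&8=8, f&9=9, c&7=4, 7&8=0, a&9=8, f&9=9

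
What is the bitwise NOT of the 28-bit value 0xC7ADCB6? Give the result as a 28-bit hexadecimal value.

Each hex digit d becomes F−d:
  C→3, 7→8, A→5, D→2, C→3, B→4, 6→9

0x3852349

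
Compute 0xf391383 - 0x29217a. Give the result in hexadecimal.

Subtract column by column in base 16:
  3-a → 9 (borrow)
  8-7-1 → 0
  3-1 → 2
  1-2 → f (borrow)
  9-9-1 → f (borrow)
  3-2-1 → 0
  f-0 → f

0xf0ff209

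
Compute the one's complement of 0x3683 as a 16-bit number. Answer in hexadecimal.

0xc97c

Each hex digit d becomes f−d:
  3→c, 6→9, 8→7, 3→c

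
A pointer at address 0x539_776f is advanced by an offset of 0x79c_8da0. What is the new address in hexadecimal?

Add column by column in base 16, right to left:
  f+0 = f
  6+a = 0 carry 1
  7+d+1 = 5 carry 1
  7+8+1 = 0 carry 1
  9+c+1 = 6 carry 1
  3+9+1 = d
  5+7 = c

0xcd6050f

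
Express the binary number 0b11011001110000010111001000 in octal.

0o331602710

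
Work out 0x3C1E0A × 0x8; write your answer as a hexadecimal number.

Multiply each base-16 digit by 8, carrying:
  A×8 = 80 → write 0 carry 5
  0×8+5 = 5 → write 5
  E×8 = 112 → write 0 carry 7
  1×8+7 = 15 → write F
  C×8 = 96 → write 0 carry 6
  3×8+6 = 30 → write E carry 1
  remaining carry: 1

0x1E0F050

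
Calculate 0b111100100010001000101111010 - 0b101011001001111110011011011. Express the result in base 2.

Subtract column by column in base 2:
  0-1 → 1 (borrow)
  1-1-1 → 1 (borrow)
  0-0-1 → 1 (borrow)
  1-1-1 → 1 (borrow)
  1-1-1 → 1 (borrow)
  1-0-1 → 0
  1-1 → 0
  0-1 → 1 (borrow)
  1-0-1 → 0
  0-0 → 0
  0-1 → 1 (borrow)
  0-1-1 → 0 (borrow)
  1-1-1 → 1 (borrow)
  0-1-1 → 0 (borrow)
  0-1-1 → 0 (borrow)
  0-1-1 → 0 (borrow)
  1-0-1 → 0
  0-0 → 0
  0-1 → 1 (borrow)
  0-0-1 → 1 (borrow)
  1-0-1 → 0
  0-1 → 1 (borrow)
  0-1-1 → 0 (borrow)
  1-0-1 → 0
  1-1 → 0
  1-0 → 1
  1-1 → 0

0b10001011000001010010011111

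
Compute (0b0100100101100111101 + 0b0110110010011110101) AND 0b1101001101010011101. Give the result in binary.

0b1001001000000010000

Add column by column in base 2, right to left:
  1+1 = 0 carry 1
  0+0+1 = 1
  1+1 = 0 carry 1
  1+0+1 = 0 carry 1
  1+1+1 = 1 carry 1
  1+1+1 = 1 carry 1
  0+1+1 = 0 carry 1
  0+1+1 = 0 carry 1
  1+0+1 = 0 carry 1
  1+0+1 = 0 carry 1
  0+1+1 = 0 carry 1
  1+0+1 = 0 carry 1
  0+0+1 = 1
  0+1 = 1
  1+1 = 0 carry 1
  0+0+1 = 1
  0+1 = 1
  1+1 = 0 carry 1
  final carry 1
Sum = 0b1011011000000110010; now AND with 0b1101001101010011101:
  1011011000000110010
& 1101001101010011101
= 1001001000000010000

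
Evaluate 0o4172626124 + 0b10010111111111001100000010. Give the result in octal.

0o4422617526

0b10010111111111001100000010 = 0o227771402 in octal.
Add column by column in base 8, right to left:
  4+2 = 6
  2+0 = 2
  1+4 = 5
  6+1 = 7
  2+7 = 1 carry 1
  6+7+1 = 6 carry 1
  2+7+1 = 2 carry 1
  7+2+1 = 2 carry 1
  1+2+1 = 4
  4+0 = 4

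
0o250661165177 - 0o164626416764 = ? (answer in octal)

0o64032546213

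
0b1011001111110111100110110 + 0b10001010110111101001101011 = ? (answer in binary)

0b11100100110110100110100001

Add column by column in base 2, right to left:
  0+1 = 1
  1+1 = 0 carry 1
  1+0+1 = 0 carry 1
  0+1+1 = 0 carry 1
  1+0+1 = 0 carry 1
  1+1+1 = 1 carry 1
  0+1+1 = 0 carry 1
  0+0+1 = 1
  1+0 = 1
  1+1 = 0 carry 1
  1+0+1 = 0 carry 1
  1+1+1 = 1 carry 1
  0+1+1 = 0 carry 1
  1+1+1 = 1 carry 1
  1+1+1 = 1 carry 1
  1+0+1 = 0 carry 1
  1+1+1 = 1 carry 1
  1+1+1 = 1 carry 1
  1+0+1 = 0 carry 1
  0+1+1 = 0 carry 1
  0+0+1 = 1
  1+1 = 0 carry 1
  1+0+1 = 0 carry 1
  0+0+1 = 1
  1+0 = 1
  0+1 = 1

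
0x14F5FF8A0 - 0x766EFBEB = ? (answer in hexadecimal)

0xD8F0FCB5

Subtract column by column in base 16:
  0-B → 5 (borrow)
  A-E-1 → B (borrow)
  8-B-1 → C (borrow)
  F-F-1 → F (borrow)
  F-E-1 → 0
  5-6 → F (borrow)
  F-6-1 → 8
  4-7 → D (borrow)
  1-0-1 → 0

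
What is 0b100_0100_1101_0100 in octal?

0o42324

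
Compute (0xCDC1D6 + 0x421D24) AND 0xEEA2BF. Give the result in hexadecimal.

0xE82BA

Add column by column in base 16, right to left:
  6+4 = A
  D+2 = F
  1+D = E
  C+1 = D
  D+2 = F
  C+4 = 0 carry 1
  final carry 1
Sum = 0x10FDEFA; now AND with 0xEEA2BF:
  1&0=0, 0&E=0, F&E=E, D&A=8, E&2=2, F&B=B, A&F=A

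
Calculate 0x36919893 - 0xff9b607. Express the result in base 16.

Subtract column by column in base 16:
  3-7 → c (borrow)
  9-0-1 → 8
  8-6 → 2
  9-b → e (borrow)
  1-9-1 → 7 (borrow)
  9-f-1 → 9 (borrow)
  6-f-1 → 6 (borrow)
  3-0-1 → 2

0x2697e28c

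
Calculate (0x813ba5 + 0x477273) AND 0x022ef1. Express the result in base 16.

0x2e10

Add column by column in base 16, right to left:
  5+3 = 8
  a+7 = 1 carry 1
  b+2+1 = e
  3+7 = a
  1+7 = 8
  8+4 = c
Sum = 0xc8ae18; now AND with 0x022ef1:
  c&0=0, 8&2=0, a&2=2, e&e=e, 1&f=1, 8&1=0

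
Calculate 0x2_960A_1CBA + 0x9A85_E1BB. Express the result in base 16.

0x3308FFE75

Add column by column in base 16, right to left:
  A+B = 5 carry 1
  B+B+1 = 7 carry 1
  C+1+1 = E
  1+E = F
  A+5 = F
  0+8 = 8
  6+A = 0 carry 1
  9+9+1 = 3 carry 1
  2+0+1 = 3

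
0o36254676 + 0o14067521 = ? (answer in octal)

Add column by column in base 8, right to left:
  6+1 = 7
  7+2 = 1 carry 1
  6+5+1 = 4 carry 1
  4+7+1 = 4 carry 1
  5+6+1 = 4 carry 1
  2+0+1 = 3
  6+4 = 2 carry 1
  3+1+1 = 5

0o52344417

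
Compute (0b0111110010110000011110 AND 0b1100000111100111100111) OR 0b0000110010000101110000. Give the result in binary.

0b0111110010110000011110 AND 0b1100000111100111100111 = 0b0100000010100000000110.
Then OR with 0b0000110010000101110000.

0b100110010100101110110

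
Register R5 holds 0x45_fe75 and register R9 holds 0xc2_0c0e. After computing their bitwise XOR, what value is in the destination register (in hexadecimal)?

XOR each hex digit independently (no carries):
  4^c=8, 5^2=7, f^0=f, e^c=2, 7^0=7, 5^e=b

0x87f27b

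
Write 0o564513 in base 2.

0b101110100101001011

Each octal digit is 3 bits: 5=101 6=110 4=100 5=101 1=001 3=011.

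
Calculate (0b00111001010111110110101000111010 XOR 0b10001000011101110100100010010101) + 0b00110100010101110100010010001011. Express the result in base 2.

First 0b00111001010111110110101000111010 XOR 0b10001000011101110100100010010101 = 0b10110001001010000010001010101111.
Add column by column in base 2, right to left:
  1+1 = 0 carry 1
  1+1+1 = 1 carry 1
  1+0+1 = 0 carry 1
  1+1+1 = 1 carry 1
  0+0+1 = 1
  1+0 = 1
  0+0 = 0
  1+1 = 0 carry 1
  0+0+1 = 1
  1+0 = 1
  0+1 = 1
  0+0 = 0
  0+0 = 0
  1+0 = 1
  0+1 = 1
  0+0 = 0
  0+1 = 1
  0+1 = 1
  0+1 = 1
  1+0 = 1
  0+1 = 1
  1+0 = 1
  0+1 = 1
  0+0 = 0
  1+0 = 1
  0+0 = 0
  0+1 = 1
  0+0 = 0
  1+1 = 0 carry 1
  1+1+1 = 1 carry 1
  0+0+1 = 1
  1+0 = 1

0b11100101011111110110011100111010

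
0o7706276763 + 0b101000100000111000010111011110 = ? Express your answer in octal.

0b101000100000111000010111011110 = 0o5040702736 in octal.
Add column by column in base 8, right to left:
  3+6 = 1 carry 1
  6+3+1 = 2 carry 1
  7+7+1 = 7 carry 1
  6+2+1 = 1 carry 1
  7+0+1 = 0 carry 1
  2+7+1 = 2 carry 1
  6+0+1 = 7
  0+4 = 4
  7+0 = 7
  7+5 = 4 carry 1
  final carry 1

0o14747201721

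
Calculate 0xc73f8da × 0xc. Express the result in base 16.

0x956faa38

Multiply each base-16 digit by 12, carrying:
  a×12 = 120 → write 8 carry 7
  d×12+7 = 163 → write 3 carry 10
  8×12+10 = 106 → write a carry 6
  f×12+6 = 186 → write a carry 11
  3×12+11 = 47 → write f carry 2
  7×12+2 = 86 → write 6 carry 5
  c×12+5 = 149 → write 5 carry 9
  remaining carry: 9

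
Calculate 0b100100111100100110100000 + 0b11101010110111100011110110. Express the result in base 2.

0b100001111110100001010010110

Add column by column in base 2, right to left:
  0+0 = 0
  0+1 = 1
  0+1 = 1
  0+0 = 0
  0+1 = 1
  1+1 = 0 carry 1
  0+1+1 = 0 carry 1
  1+1+1 = 1 carry 1
  1+0+1 = 0 carry 1
  0+0+1 = 1
  0+0 = 0
  1+1 = 0 carry 1
  0+1+1 = 0 carry 1
  0+1+1 = 0 carry 1
  1+1+1 = 1 carry 1
  1+0+1 = 0 carry 1
  1+1+1 = 1 carry 1
  1+1+1 = 1 carry 1
  0+0+1 = 1
  0+1 = 1
  1+0 = 1
  0+1 = 1
  0+0 = 0
  1+1 = 0 carry 1
  0+1+1 = 0 carry 1
  0+1+1 = 0 carry 1
  final carry 1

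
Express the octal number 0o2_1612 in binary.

0b10001110001010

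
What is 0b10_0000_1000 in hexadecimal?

0x208

Group the bits into nibbles: 0010 0000 1000 → 208.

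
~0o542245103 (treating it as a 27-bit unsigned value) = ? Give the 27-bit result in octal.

Each oct digit d becomes 7−d:
  5→2, 4→3, 2→5, 2→5, 4→3, 5→2, 1→6, 0→7, 3→4

0o235532674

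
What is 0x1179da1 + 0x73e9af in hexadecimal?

0x18b8750

Add column by column in base 16, right to left:
  1+f = 0 carry 1
  a+a+1 = 5 carry 1
  d+9+1 = 7 carry 1
  9+e+1 = 8 carry 1
  7+3+1 = b
  1+7 = 8
  1+0 = 1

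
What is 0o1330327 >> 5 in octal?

0o26606

5 bits is not a whole number of base-8 digits; in binary: 1011011000011010111 >> 5 = 10110110000110.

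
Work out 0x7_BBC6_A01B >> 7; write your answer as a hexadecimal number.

7 bits is not a whole number of base-16 digits; in binary: 11110111011110001101010000000011011 >> 7 = 1111011101111000110101000000.

0xF778D40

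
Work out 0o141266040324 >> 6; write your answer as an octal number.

0o1412660403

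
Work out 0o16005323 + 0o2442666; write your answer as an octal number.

Add column by column in base 8, right to left:
  3+6 = 1 carry 1
  2+6+1 = 1 carry 1
  3+6+1 = 2 carry 1
  5+2+1 = 0 carry 1
  0+4+1 = 5
  0+4 = 4
  6+2 = 0 carry 1
  1+0+1 = 2

0o20450211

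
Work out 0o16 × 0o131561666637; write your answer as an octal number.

Multiply each base-8 digit by 14, carrying:
  7×14 = 98 → write 2 carry 12
  3×14+12 = 54 → write 6 carry 6
  6×14+6 = 90 → write 2 carry 11
  6×14+11 = 95 → write 7 carry 11
  6×14+11 = 95 → write 7 carry 11
  6×14+11 = 95 → write 7 carry 11
  1×14+11 = 25 → write 1 carry 3
  6×14+3 = 87 → write 7 carry 10
  5×14+10 = 80 → write 0 carry 10
  1×14+10 = 24 → write 0 carry 3
  3×14+3 = 45 → write 5 carry 5
  1×14+5 = 19 → write 3 carry 2
  remaining carry: 2

0o2350071777262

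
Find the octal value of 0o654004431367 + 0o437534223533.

0o1313540655122

Add column by column in base 8, right to left:
  7+3 = 2 carry 1
  6+3+1 = 2 carry 1
  3+5+1 = 1 carry 1
  1+3+1 = 5
  3+2 = 5
  4+2 = 6
  4+4 = 0 carry 1
  0+3+1 = 4
  0+5 = 5
  4+7 = 3 carry 1
  5+3+1 = 1 carry 1
  6+4+1 = 3 carry 1
  final carry 1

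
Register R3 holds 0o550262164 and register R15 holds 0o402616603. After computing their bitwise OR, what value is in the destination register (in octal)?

OR each oct digit independently (no carries):
  5|4=5, 5|0=5, 0|2=2, 2|6=6, 6|1=7, 2|6=6, 1|6=7, 6|0=6, 4|3=7

0o552676767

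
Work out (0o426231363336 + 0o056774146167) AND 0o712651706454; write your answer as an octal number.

0o500201500404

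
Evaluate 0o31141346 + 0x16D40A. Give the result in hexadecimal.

0x7B96F0

0o31141346 = 0x64C2E6 in hexadecimal.
Add column by column in base 16, right to left:
  6+A = 0 carry 1
  E+0+1 = F
  2+4 = 6
  C+D = 9 carry 1
  4+6+1 = B
  6+1 = 7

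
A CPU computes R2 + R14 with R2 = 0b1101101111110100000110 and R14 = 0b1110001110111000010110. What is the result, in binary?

0b11011111110101100011100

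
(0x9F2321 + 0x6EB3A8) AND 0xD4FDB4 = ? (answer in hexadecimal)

0x4D480

Add column by column in base 16, right to left:
  1+8 = 9
  2+A = C
  3+3 = 6
  2+B = D
  F+E = D carry 1
  9+6+1 = 0 carry 1
  final carry 1
Sum = 0x10DD6C9; now AND with 0xD4FDB4:
  1&0=0, 0&D=0, D&4=4, D&F=D, 6&D=4, C&B=8, 9&4=0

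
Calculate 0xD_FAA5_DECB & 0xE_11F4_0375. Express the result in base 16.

0xC10A40241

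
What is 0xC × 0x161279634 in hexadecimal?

0x108DDB0A70

Multiply each base-16 digit by 12, carrying:
  4×12 = 48 → write 0 carry 3
  3×12+3 = 39 → write 7 carry 2
  6×12+2 = 74 → write A carry 4
  9×12+4 = 112 → write 0 carry 7
  7×12+7 = 91 → write B carry 5
  2×12+5 = 29 → write D carry 1
  1×12+1 = 13 → write D
  6×12 = 72 → write 8 carry 4
  1×12+4 = 16 → write 0 carry 1
  remaining carry: 1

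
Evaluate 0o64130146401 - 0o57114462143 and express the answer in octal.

Subtract column by column in base 8:
  1-3 → 6 (borrow)
  0-4-1 → 3 (borrow)
  4-1-1 → 2
  6-2 → 4
  4-6 → 6 (borrow)
  1-4-1 → 4 (borrow)
  0-4-1 → 3 (borrow)
  3-1-1 → 1
  1-1 → 0
  4-7 → 5 (borrow)
  6-5-1 → 0

0o5013464236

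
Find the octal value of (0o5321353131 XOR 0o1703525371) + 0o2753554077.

First 0o5321353131 XOR 0o1703525371 = 0o4422676240.
Add column by column in base 8, right to left:
  0+7 = 7
  4+7 = 3 carry 1
  2+0+1 = 3
  6+4 = 2 carry 1
  7+5+1 = 5 carry 1
  6+5+1 = 4 carry 1
  2+3+1 = 6
  2+5 = 7
  4+7 = 3 carry 1
  4+2+1 = 7

0o7376452337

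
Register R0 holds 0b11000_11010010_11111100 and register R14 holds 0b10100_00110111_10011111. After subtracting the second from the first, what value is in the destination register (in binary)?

Subtract column by column in base 2:
  0-1 → 1 (borrow)
  0-1-1 → 0 (borrow)
  1-1-1 → 1 (borrow)
  1-1-1 → 1 (borrow)
  1-1-1 → 1 (borrow)
  1-0-1 → 0
  1-0 → 1
  1-1 → 0
  0-1 → 1 (borrow)
  1-1-1 → 1 (borrow)
  0-1-1 → 0 (borrow)
  0-0-1 → 1 (borrow)
  1-1-1 → 1 (borrow)
  0-1-1 → 0 (borrow)
  1-0-1 → 0
  1-0 → 1
  0-0 → 0
  0-0 → 0
  0-1 → 1 (borrow)
  1-0-1 → 0
  1-1 → 0

0b1001001101101011101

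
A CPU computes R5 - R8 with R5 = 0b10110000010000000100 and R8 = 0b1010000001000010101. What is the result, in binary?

0b1100000000111101111

Subtract column by column in base 2:
  0-1 → 1 (borrow)
  0-0-1 → 1 (borrow)
  1-1-1 → 1 (borrow)
  0-0-1 → 1 (borrow)
  0-1-1 → 0 (borrow)
  0-0-1 → 1 (borrow)
  0-0-1 → 1 (borrow)
  0-0-1 → 1 (borrow)
  0-0-1 → 1 (borrow)
  0-1-1 → 0 (borrow)
  1-0-1 → 0
  0-0 → 0
  0-0 → 0
  0-0 → 0
  0-0 → 0
  0-0 → 0
  1-1 → 0
  1-0 → 1
  0-1 → 1 (borrow)
  1-0-1 → 0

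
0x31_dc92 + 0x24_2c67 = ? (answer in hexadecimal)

0x5608f9

Add column by column in base 16, right to left:
  2+7 = 9
  9+6 = f
  c+c = 8 carry 1
  d+2+1 = 0 carry 1
  1+4+1 = 6
  3+2 = 5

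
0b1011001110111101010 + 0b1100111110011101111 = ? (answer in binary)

0b11000001101011011001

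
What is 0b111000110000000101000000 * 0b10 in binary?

Multiply each base-2 digit by 2, carrying:
  0×2 = 0 → write 0
  0×2 = 0 → write 0
  0×2 = 0 → write 0
  0×2 = 0 → write 0
  0×2 = 0 → write 0
  0×2 = 0 → write 0
  1×2 = 2 → write 0 carry 1
  0×2+1 = 1 → write 1
  1×2 = 2 → write 0 carry 1
  0×2+1 = 1 → write 1
  0×2 = 0 → write 0
  0×2 = 0 → write 0
  0×2 = 0 → write 0
  0×2 = 0 → write 0
  0×2 = 0 → write 0
  0×2 = 0 → write 0
  1×2 = 2 → write 0 carry 1
  1×2+1 = 3 → write 1 carry 1
  0×2+1 = 1 → write 1
  0×2 = 0 → write 0
  0×2 = 0 → write 0
  1×2 = 2 → write 0 carry 1
  1×2+1 = 3 → write 1 carry 1
  1×2+1 = 3 → write 1 carry 1
  remaining carry: 1

0b1110001100000001010000000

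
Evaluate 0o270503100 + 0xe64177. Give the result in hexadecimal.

0o270503100 = 0x2e28640 in hexadecimal.
Add column by column in base 16, right to left:
  0+7 = 7
  4+7 = b
  6+1 = 7
  8+4 = c
  2+6 = 8
  e+e = c carry 1
  2+0+1 = 3

0x3c8c7b7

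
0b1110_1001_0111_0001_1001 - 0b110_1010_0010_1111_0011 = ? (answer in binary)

0b1111111010000100110

Subtract column by column in base 2:
  1-1 → 0
  0-1 → 1 (borrow)
  0-0-1 → 1 (borrow)
  1-0-1 → 0
  1-1 → 0
  0-1 → 1 (borrow)
  0-1-1 → 0 (borrow)
  0-1-1 → 0 (borrow)
  1-0-1 → 0
  1-1 → 0
  1-0 → 1
  0-0 → 0
  1-0 → 1
  0-1 → 1 (borrow)
  0-0-1 → 1 (borrow)
  1-1-1 → 1 (borrow)
  0-0-1 → 1 (borrow)
  1-1-1 → 1 (borrow)
  1-1-1 → 1 (borrow)
  1-0-1 → 0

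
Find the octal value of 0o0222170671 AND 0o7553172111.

0o0002170011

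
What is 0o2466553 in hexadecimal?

0xA6D6B

Each octal digit is 3 bits: 2=010 4=100 6=110 6=110 5=101 5=101 3=011.
Group the bits into nibbles: 1010 0110 1101 0110 1011 → A6D6B.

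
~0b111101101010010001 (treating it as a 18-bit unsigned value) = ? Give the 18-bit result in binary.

Invert each bit: 111101101010010001 → 000010010101101110.

0b000010010101101110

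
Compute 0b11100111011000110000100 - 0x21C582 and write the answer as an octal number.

0o24366002

0b11100111011000110000100 = 0o34730604 in octal.
0x21C582 = 0o10342602 in octal.
Subtract column by column in base 8:
  4-2 → 2
  0-0 → 0
  6-6 → 0
  0-2 → 6 (borrow)
  3-4-1 → 6 (borrow)
  7-3-1 → 3
  4-0 → 4
  3-1 → 2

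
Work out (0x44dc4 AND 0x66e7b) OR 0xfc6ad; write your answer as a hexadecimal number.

0xfceed

0x44dc4 AND 0x66e7b = 0x44c40.
Then OR with 0xfc6ad.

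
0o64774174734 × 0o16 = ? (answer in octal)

0o1345713325010

Multiply each base-8 digit by 14, carrying:
  4×14 = 56 → write 0 carry 7
  3×14+7 = 49 → write 1 carry 6
  7×14+6 = 104 → write 0 carry 13
  4×14+13 = 69 → write 5 carry 8
  7×14+8 = 106 → write 2 carry 13
  1×14+13 = 27 → write 3 carry 3
  4×14+3 = 59 → write 3 carry 7
  7×14+7 = 105 → write 1 carry 13
  7×14+13 = 111 → write 7 carry 13
  4×14+13 = 69 → write 5 carry 8
  6×14+8 = 92 → write 4 carry 11
  remaining carry: 13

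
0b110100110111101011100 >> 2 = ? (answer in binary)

Right shift by 2: drop the 2 least-significant bits.

0b1101001101111010111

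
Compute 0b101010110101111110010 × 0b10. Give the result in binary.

0b1010101101011111100100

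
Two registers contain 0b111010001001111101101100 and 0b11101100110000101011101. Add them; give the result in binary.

0b1010111110000000011001001

Add column by column in base 2, right to left:
  0+1 = 1
  0+0 = 0
  1+1 = 0 carry 1
  1+1+1 = 1 carry 1
  0+1+1 = 0 carry 1
  1+0+1 = 0 carry 1
  1+1+1 = 1 carry 1
  0+0+1 = 1
  1+1 = 0 carry 1
  1+0+1 = 0 carry 1
  1+0+1 = 0 carry 1
  1+0+1 = 0 carry 1
  1+0+1 = 0 carry 1
  0+1+1 = 0 carry 1
  0+1+1 = 0 carry 1
  1+0+1 = 0 carry 1
  0+0+1 = 1
  0+1 = 1
  0+1 = 1
  1+0 = 1
  0+1 = 1
  1+1 = 0 carry 1
  1+1+1 = 1 carry 1
  1+0+1 = 0 carry 1
  final carry 1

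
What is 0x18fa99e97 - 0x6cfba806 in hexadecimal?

Subtract column by column in base 16:
  7-6 → 1
  9-0 → 9
  e-8 → 6
  9-a → f (borrow)
  9-b-1 → d (borrow)
  a-f-1 → a (borrow)
  f-c-1 → 2
  8-6 → 2
  1-0 → 1

0x122adf691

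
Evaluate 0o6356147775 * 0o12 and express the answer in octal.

Multiply each base-8 digit by 10, carrying:
  5×10 = 50 → write 2 carry 6
  7×10+6 = 76 → write 4 carry 9
  7×10+9 = 79 → write 7 carry 9
  7×10+9 = 79 → write 7 carry 9
  4×10+9 = 49 → write 1 carry 6
  1×10+6 = 16 → write 0 carry 2
  6×10+2 = 62 → write 6 carry 7
  5×10+7 = 57 → write 1 carry 7
  3×10+7 = 37 → write 5 carry 4
  6×10+4 = 64 → write 0 carry 8
  remaining carry: 10

0o100516017742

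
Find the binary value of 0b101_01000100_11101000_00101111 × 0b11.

Multiply each base-2 digit by 3, carrying:
  1×3 = 3 → write 1 carry 1
  1×3+1 = 4 → write 0 carry 2
  1×3+2 = 5 → write 1 carry 2
  1×3+2 = 5 → write 1 carry 2
  0×3+2 = 2 → write 0 carry 1
  1×3+1 = 4 → write 0 carry 2
  0×3+2 = 2 → write 0 carry 1
  0×3+1 = 1 → write 1
  0×3 = 0 → write 0
  0×3 = 0 → write 0
  0×3 = 0 → write 0
  1×3 = 3 → write 1 carry 1
  0×3+1 = 1 → write 1
  1×3 = 3 → write 1 carry 1
  1×3+1 = 4 → write 0 carry 2
  1×3+2 = 5 → write 1 carry 2
  0×3+2 = 2 → write 0 carry 1
  0×3+1 = 1 → write 1
  1×3 = 3 → write 1 carry 1
  0×3+1 = 1 → write 1
  0×3 = 0 → write 0
  0×3 = 0 → write 0
  1×3 = 3 → write 1 carry 1
  0×3+1 = 1 → write 1
  1×3 = 3 → write 1 carry 1
  0×3+1 = 1 → write 1
  1×3 = 3 → write 1 carry 1
  remaining carry: 1

0b1111110011101011100010001101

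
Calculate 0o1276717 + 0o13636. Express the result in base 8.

Add column by column in base 8, right to left:
  7+6 = 5 carry 1
  1+3+1 = 5
  7+6 = 5 carry 1
  6+3+1 = 2 carry 1
  7+1+1 = 1 carry 1
  2+0+1 = 3
  1+0 = 1

0o1312555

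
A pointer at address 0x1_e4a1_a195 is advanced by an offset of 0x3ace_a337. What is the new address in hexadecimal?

0x21f7044cc

Add column by column in base 16, right to left:
  5+7 = c
  9+3 = c
  1+3 = 4
  a+a = 4 carry 1
  1+e+1 = 0 carry 1
  a+c+1 = 7 carry 1
  4+a+1 = f
  e+3 = 1 carry 1
  1+0+1 = 2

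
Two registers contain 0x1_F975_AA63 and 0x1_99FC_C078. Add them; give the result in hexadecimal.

0x393726ADB

Add column by column in base 16, right to left:
  3+8 = B
  6+7 = D
  A+0 = A
  A+C = 6 carry 1
  5+C+1 = 2 carry 1
  7+F+1 = 7 carry 1
  9+9+1 = 3 carry 1
  F+9+1 = 9 carry 1
  1+1+1 = 3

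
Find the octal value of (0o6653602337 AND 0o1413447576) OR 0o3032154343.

0o6653602337 AND 0o1413447576 = 0o0413402136.
Then OR with 0o3032154343.

0o3433556377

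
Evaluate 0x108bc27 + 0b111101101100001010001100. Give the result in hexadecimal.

0x1ff7eb3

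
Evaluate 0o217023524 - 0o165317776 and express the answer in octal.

Subtract column by column in base 8:
  4-6 → 6 (borrow)
  2-7-1 → 2 (borrow)
  5-7-1 → 5 (borrow)
  3-7-1 → 3 (borrow)
  2-1-1 → 0
  0-3 → 5 (borrow)
  7-5-1 → 1
  1-6 → 3 (borrow)
  2-1-1 → 0

0o31503526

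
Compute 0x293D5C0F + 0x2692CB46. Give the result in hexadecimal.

Add column by column in base 16, right to left:
  F+6 = 5 carry 1
  0+4+1 = 5
  C+B = 7 carry 1
  5+C+1 = 2 carry 1
  D+2+1 = 0 carry 1
  3+9+1 = D
  9+6 = F
  2+2 = 4

0x4FD02755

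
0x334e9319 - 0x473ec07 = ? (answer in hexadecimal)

Subtract column by column in base 16:
  9-7 → 2
  1-0 → 1
  3-c → 7 (borrow)
  9-e-1 → a (borrow)
  e-3-1 → a
  4-7 → d (borrow)
  3-4-1 → e (borrow)
  3-0-1 → 2

0x2edaa712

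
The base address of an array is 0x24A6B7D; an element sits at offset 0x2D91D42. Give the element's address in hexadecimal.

Add column by column in base 16, right to left:
  D+2 = F
  7+4 = B
  B+D = 8 carry 1
  6+1+1 = 8
  A+9 = 3 carry 1
  4+D+1 = 2 carry 1
  2+2+1 = 5

0x52388BF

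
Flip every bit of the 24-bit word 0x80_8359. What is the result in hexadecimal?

Each hex digit d becomes f−d:
  8→7, 0→f, 8→7, 3→c, 5→a, 9→6

0x7f7ca6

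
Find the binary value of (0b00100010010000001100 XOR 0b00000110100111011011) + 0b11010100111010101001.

0b11111001110010000000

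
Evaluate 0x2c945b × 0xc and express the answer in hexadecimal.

0x216f444

Multiply each base-16 digit by 12, carrying:
  b×12 = 132 → write 4 carry 8
  5×12+8 = 68 → write 4 carry 4
  4×12+4 = 52 → write 4 carry 3
  9×12+3 = 111 → write f carry 6
  c×12+6 = 150 → write 6 carry 9
  2×12+9 = 33 → write 1 carry 2
  remaining carry: 2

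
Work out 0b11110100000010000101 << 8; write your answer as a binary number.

0b1111010000001000010100000000

Left shift by 8: append 8 zero bits.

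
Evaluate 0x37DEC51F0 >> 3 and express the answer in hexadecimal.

3 bits is not a whole number of base-16 digits; in binary: 1101111101111011000101000111110000 >> 3 = 1101111101111011000101000111110.

0x6FBD8A3E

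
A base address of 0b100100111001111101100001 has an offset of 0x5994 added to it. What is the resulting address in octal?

0o44774365

0b100100111001111101100001 = 0o44717541 in octal.
0x5994 = 0o54624 in octal.
Add column by column in base 8, right to left:
  1+4 = 5
  4+2 = 6
  5+6 = 3 carry 1
  7+4+1 = 4 carry 1
  1+5+1 = 7
  7+0 = 7
  4+0 = 4
  4+0 = 4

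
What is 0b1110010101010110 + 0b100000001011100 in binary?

Add column by column in base 2, right to left:
  0+0 = 0
  1+0 = 1
  1+1 = 0 carry 1
  0+1+1 = 0 carry 1
  1+1+1 = 1 carry 1
  0+0+1 = 1
  1+1 = 0 carry 1
  0+0+1 = 1
  1+0 = 1
  0+0 = 0
  1+0 = 1
  0+0 = 0
  0+0 = 0
  1+0 = 1
  1+1 = 0 carry 1
  1+0+1 = 0 carry 1
  final carry 1

0b10010010110110010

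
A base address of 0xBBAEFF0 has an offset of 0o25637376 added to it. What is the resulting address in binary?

0b1100000100100010111011101110

0xBBAEFF0 = 0b1011101110101110111111110000 in binary.
0o25637376 = 0b10101110011111011111110 in binary.
Add column by column in base 2, right to left:
  0+0 = 0
  0+1 = 1
  0+1 = 1
  0+1 = 1
  1+1 = 0 carry 1
  1+1+1 = 1 carry 1
  1+1+1 = 1 carry 1
  1+1+1 = 1 carry 1
  1+0+1 = 0 carry 1
  1+1+1 = 1 carry 1
  1+1+1 = 1 carry 1
  1+1+1 = 1 carry 1
  0+1+1 = 0 carry 1
  1+1+1 = 1 carry 1
  1+0+1 = 0 carry 1
  1+0+1 = 0 carry 1
  0+1+1 = 0 carry 1
  1+1+1 = 1 carry 1
  0+1+1 = 0 carry 1
  1+0+1 = 0 carry 1
  1+1+1 = 1 carry 1
  1+0+1 = 0 carry 1
  0+1+1 = 0 carry 1
  1+0+1 = 0 carry 1
  1+0+1 = 0 carry 1
  1+0+1 = 0 carry 1
  0+0+1 = 1
  1+0 = 1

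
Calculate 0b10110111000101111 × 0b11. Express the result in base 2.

0b1000100101010001101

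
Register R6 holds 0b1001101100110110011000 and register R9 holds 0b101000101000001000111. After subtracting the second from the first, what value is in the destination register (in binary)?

Subtract column by column in base 2:
  0-1 → 1 (borrow)
  0-1-1 → 0 (borrow)
  0-1-1 → 0 (borrow)
  1-0-1 → 0
  1-0 → 1
  0-0 → 0
  0-1 → 1 (borrow)
  1-0-1 → 0
  1-0 → 1
  0-0 → 0
  1-0 → 1
  1-0 → 1
  0-1 → 1 (borrow)
  0-0-1 → 1 (borrow)
  1-1-1 → 1 (borrow)
  1-0-1 → 0
  0-0 → 0
  1-0 → 1
  1-1 → 0
  0-0 → 0
  0-1 → 1 (borrow)
  1-0-1 → 0

0b100100111110101010001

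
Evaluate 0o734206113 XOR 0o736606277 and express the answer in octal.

0o002400364

XOR each oct digit independently (no carries):
  7^7=0, 3^3=0, 4^6=2, 2^6=4, 0^0=0, 6^6=0, 1^2=3, 1^7=6, 3^7=4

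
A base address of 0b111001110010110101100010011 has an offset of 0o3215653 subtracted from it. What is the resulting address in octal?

0o713047550

0b111001110010110101100010011 = 0o716265423 in octal.
Subtract column by column in base 8:
  3-3 → 0
  2-5 → 5 (borrow)
  4-6-1 → 5 (borrow)
  5-5-1 → 7 (borrow)
  6-1-1 → 4
  2-2 → 0
  6-3 → 3
  1-0 → 1
  7-0 → 7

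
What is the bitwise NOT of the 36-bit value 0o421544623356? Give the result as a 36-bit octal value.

0o356233154421

Each oct digit d becomes 7−d:
  4→3, 2→5, 1→6, 5→2, 4→3, 4→3, 6→1, 2→5, 3→4, 3→4, 5→2, 6→1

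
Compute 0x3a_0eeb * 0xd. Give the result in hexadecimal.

Multiply each base-16 digit by 13, carrying:
  b×13 = 143 → write f carry 8
  e×13+8 = 190 → write e carry 11
  e×13+11 = 193 → write 1 carry 12
  0×13+12 = 12 → write c
  a×13 = 130 → write 2 carry 8
  3×13+8 = 47 → write f carry 2
  remaining carry: 2

0x2f2c1ef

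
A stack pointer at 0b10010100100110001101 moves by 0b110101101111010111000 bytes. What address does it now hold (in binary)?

0b1001000010100001000101

Add column by column in base 2, right to left:
  1+0 = 1
  0+0 = 0
  1+0 = 1
  1+1 = 0 carry 1
  0+1+1 = 0 carry 1
  0+1+1 = 0 carry 1
  0+0+1 = 1
  1+1 = 0 carry 1
  1+0+1 = 0 carry 1
  0+1+1 = 0 carry 1
  0+1+1 = 0 carry 1
  1+1+1 = 1 carry 1
  0+1+1 = 0 carry 1
  0+0+1 = 1
  1+1 = 0 carry 1
  0+1+1 = 0 carry 1
  1+0+1 = 0 carry 1
  0+1+1 = 0 carry 1
  0+0+1 = 1
  1+1 = 0 carry 1
  0+1+1 = 0 carry 1
  final carry 1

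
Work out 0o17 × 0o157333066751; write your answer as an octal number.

Multiply each base-8 digit by 15, carrying:
  1×15 = 15 → write 7 carry 1
  5×15+1 = 76 → write 4 carry 9
  7×15+9 = 114 → write 2 carry 14
  6×15+14 = 104 → write 0 carry 13
  6×15+13 = 103 → write 7 carry 12
  0×15+12 = 12 → write 4 carry 1
  3×15+1 = 46 → write 6 carry 5
  3×15+5 = 50 → write 2 carry 6
  3×15+6 = 51 → write 3 carry 6
  7×15+6 = 111 → write 7 carry 13
  5×15+13 = 88 → write 0 carry 11
  1×15+11 = 26 → write 2 carry 3
  remaining carry: 3

0o3207326470247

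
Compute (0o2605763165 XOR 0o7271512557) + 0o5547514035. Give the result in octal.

0o13244005467

First 0o2605763165 XOR 0o7271512557 = 0o5474271432.
Add column by column in base 8, right to left:
  2+5 = 7
  3+3 = 6
  4+0 = 4
  1+4 = 5
  7+1 = 0 carry 1
  2+5+1 = 0 carry 1
  4+7+1 = 4 carry 1
  7+4+1 = 4 carry 1
  4+5+1 = 2 carry 1
  5+5+1 = 3 carry 1
  final carry 1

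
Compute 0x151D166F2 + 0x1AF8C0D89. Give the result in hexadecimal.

Add column by column in base 16, right to left:
  2+9 = B
  F+8 = 7 carry 1
  6+D+1 = 4 carry 1
  6+0+1 = 7
  1+C = D
  D+8 = 5 carry 1
  1+F+1 = 1 carry 1
  5+A+1 = 0 carry 1
  1+1+1 = 3

0x3015D747B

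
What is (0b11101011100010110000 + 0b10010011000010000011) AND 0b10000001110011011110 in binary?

0b100000010010

Add column by column in base 2, right to left:
  0+1 = 1
  0+1 = 1
  0+0 = 0
  0+0 = 0
  1+0 = 1
  1+0 = 1
  0+0 = 0
  1+1 = 0 carry 1
  0+0+1 = 1
  0+0 = 0
  0+0 = 0
  1+0 = 1
  1+1 = 0 carry 1
  1+1+1 = 1 carry 1
  0+0+1 = 1
  1+0 = 1
  0+1 = 1
  1+0 = 1
  1+0 = 1
  1+1 = 0 carry 1
  final carry 1
Sum = 0b101111110100100110011; now AND with 0b10000001110011011110:
  101111110100100110011
& 010000001110011011110
= 000000000100000010010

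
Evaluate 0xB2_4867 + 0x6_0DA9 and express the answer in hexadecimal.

Add column by column in base 16, right to left:
  7+9 = 0 carry 1
  6+A+1 = 1 carry 1
  8+D+1 = 6 carry 1
  4+0+1 = 5
  2+6 = 8
  B+0 = B

0xB85610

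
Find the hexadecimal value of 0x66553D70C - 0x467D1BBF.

0x61ED6BB4D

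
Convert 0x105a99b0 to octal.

0o2026514660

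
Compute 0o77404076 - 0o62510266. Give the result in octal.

Subtract column by column in base 8:
  6-6 → 0
  7-6 → 1
  0-2 → 6 (borrow)
  4-0-1 → 3
  0-1 → 7 (borrow)
  4-5-1 → 6 (borrow)
  7-2-1 → 4
  7-6 → 1

0o14673610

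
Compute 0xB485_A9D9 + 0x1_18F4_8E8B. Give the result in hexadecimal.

Add column by column in base 16, right to left:
  9+B = 4 carry 1
  D+8+1 = 6 carry 1
  9+E+1 = 8 carry 1
  A+8+1 = 3 carry 1
  5+4+1 = A
  8+F = 7 carry 1
  4+8+1 = D
  B+1 = C
  0+1 = 1

0x1CD7A3864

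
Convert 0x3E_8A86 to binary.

0b1111101000101010000110

Expand each hex digit to 4 bits: 3=0011 E=1110 8=1000 A=1010 8=1000 6=0110.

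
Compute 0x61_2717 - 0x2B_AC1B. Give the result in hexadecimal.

0x357AFC

Subtract column by column in base 16:
  7-B → C (borrow)
  1-1-1 → F (borrow)
  7-C-1 → A (borrow)
  2-A-1 → 7 (borrow)
  1-B-1 → 5 (borrow)
  6-2-1 → 3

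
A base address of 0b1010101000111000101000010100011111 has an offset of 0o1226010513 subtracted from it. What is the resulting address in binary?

0b1010011110100010100111001111010100

0o1226010513 = 0b1010010110000001000101001011 in binary.
Subtract column by column in base 2:
  1-1 → 0
  1-1 → 0
  1-0 → 1
  1-1 → 0
  1-0 → 1
  0-0 → 0
  0-1 → 1 (borrow)
  0-0-1 → 1 (borrow)
  1-1-1 → 1 (borrow)
  0-0-1 → 1 (borrow)
  1-0-1 → 0
  0-0 → 0
  0-1 → 1 (borrow)
  0-0-1 → 1 (borrow)
  0-0-1 → 1 (borrow)
  1-0-1 → 0
  0-0 → 0
  1-0 → 1
  0-0 → 0
  0-1 → 1 (borrow)
  0-1-1 → 0 (borrow)
  1-0-1 → 0
  1-1 → 0
  1-0 → 1
  0-0 → 0
  0-1 → 1 (borrow)
  0-0-1 → 1 (borrow)
  1-1-1 → 1 (borrow)
  0-0-1 → 1 (borrow)
  1-0-1 → 0
  0-0 → 0
  1-0 → 1
  0-0 → 0
  1-0 → 1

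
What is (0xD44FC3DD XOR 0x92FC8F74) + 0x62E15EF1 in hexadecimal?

First 0xD44FC3DD XOR 0x92FC8F74 = 0x46B34CA9.
Add column by column in base 16, right to left:
  9+1 = A
  A+F = 9 carry 1
  C+E+1 = B carry 1
  4+5+1 = A
  3+1 = 4
  B+E = 9 carry 1
  6+2+1 = 9
  4+6 = A

0xA994AB9A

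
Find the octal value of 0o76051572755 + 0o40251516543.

0o136323311520

Add column by column in base 8, right to left:
  5+3 = 0 carry 1
  5+4+1 = 2 carry 1
  7+5+1 = 5 carry 1
  2+6+1 = 1 carry 1
  7+1+1 = 1 carry 1
  5+5+1 = 3 carry 1
  1+1+1 = 3
  5+5 = 2 carry 1
  0+2+1 = 3
  6+0 = 6
  7+4 = 3 carry 1
  final carry 1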